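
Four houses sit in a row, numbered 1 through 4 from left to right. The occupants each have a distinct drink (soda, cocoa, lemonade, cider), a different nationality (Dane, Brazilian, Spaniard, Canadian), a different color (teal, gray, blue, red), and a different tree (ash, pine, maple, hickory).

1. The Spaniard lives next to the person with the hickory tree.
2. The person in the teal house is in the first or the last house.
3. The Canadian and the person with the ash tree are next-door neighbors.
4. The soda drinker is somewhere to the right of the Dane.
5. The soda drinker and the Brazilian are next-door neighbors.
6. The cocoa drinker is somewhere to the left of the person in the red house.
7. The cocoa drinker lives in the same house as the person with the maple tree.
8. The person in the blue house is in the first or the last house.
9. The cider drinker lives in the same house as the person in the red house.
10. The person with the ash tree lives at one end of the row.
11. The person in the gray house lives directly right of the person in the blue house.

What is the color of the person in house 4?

Clue 11 places the person in the gray house in house 2.
The person in the blue house is in house 1 (clue 11).
So house 3 gets red for color.
The only color still possible for house 4 is teal.
Clue 9 places the cider drinker in house 3.
That leaves Spaniard as the nationality for house 4.
Clue 1: the person with the hickory tree is in house 3.
The cocoa drinker is narrowed to house 1 or 2; consider each.
Placing it in house 1 leads to a contradiction, so it's in house 2.
Clue 7: the person with the maple tree is in house 2.
The only drink still possible for house 1 is lemonade.
House 4 drink: only soda fits.
Clue 5: the Brazilian is in house 3.
So house 1 gets Dane for nationality.
House 2 nationality: only Canadian fits.
Clue 3 places the person with the ash tree in house 1.
House 4 tree: only pine fits.
So: house 1 = lemonade/Dane/blue/ash, house 2 = cocoa/Canadian/gray/maple, house 3 = cider/Brazilian/red/hickory, house 4 = soda/Spaniard/teal/pine.

teal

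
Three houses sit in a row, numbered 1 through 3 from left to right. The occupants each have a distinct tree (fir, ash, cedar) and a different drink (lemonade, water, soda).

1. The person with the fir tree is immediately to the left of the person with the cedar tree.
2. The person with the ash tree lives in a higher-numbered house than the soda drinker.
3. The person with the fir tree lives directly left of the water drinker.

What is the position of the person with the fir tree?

The only tree still possible for house 1 is fir.
Clue 1: the person with the cedar tree is in house 2.
From clue 3, the water drinker must be in house 2.
House 3 tree: only ash fits.
The only drink still possible for house 1 is soda.
The only drink still possible for house 3 is lemonade.
So: house 1 = fir/soda, house 2 = cedar/water, house 3 = ash/lemonade.

1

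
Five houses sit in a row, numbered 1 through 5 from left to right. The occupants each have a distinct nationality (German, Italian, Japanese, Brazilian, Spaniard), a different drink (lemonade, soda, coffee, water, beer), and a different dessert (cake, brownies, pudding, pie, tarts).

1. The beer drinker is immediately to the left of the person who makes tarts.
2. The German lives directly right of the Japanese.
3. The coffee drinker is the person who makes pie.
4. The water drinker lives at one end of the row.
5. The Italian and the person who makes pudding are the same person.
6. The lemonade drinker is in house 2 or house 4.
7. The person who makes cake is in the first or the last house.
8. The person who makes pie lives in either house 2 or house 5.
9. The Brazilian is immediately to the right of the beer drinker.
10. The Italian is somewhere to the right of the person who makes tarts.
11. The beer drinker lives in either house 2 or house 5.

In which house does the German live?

Clue 11: the beer drinker is in house 2.
By clue 1, the person who makes tarts is in house 3.
The coffee drinker is in house 5 (clue 3).
The person who makes pie is in house 5 (clue 3).
From clue 9, the Brazilian must be in house 3.
So house 1 gets water for drink.
So house 3 gets soda for drink.
House 4 drink: only lemonade fits.
That leaves brownies as the dessert for house 2.
House 4 dessert: only pudding fits.
Clue 5: the Italian is in house 4.
House 1's nationality must be Japanese (nothing else left).
The only dessert still possible for house 1 is cake.
Clue 2 places the German in house 2.
The only nationality still possible for house 5 is Spaniard.
So: house 1 = Japanese/water/cake, house 2 = German/beer/brownies, house 3 = Brazilian/soda/tarts, house 4 = Italian/lemonade/pudding, house 5 = Spaniard/coffee/pie.

2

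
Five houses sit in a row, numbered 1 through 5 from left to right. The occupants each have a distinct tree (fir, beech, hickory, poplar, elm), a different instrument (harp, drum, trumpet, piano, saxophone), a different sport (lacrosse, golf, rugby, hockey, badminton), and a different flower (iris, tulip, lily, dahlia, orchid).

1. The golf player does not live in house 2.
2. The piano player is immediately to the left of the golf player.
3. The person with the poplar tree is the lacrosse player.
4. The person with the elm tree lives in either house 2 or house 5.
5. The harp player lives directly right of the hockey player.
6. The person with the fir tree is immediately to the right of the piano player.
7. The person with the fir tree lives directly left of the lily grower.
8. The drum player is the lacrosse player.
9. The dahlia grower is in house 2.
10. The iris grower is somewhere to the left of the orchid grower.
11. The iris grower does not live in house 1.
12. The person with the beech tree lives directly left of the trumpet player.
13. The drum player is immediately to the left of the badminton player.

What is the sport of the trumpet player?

golf

The dahlia grower is in house 2 (clue 9).
So house 1 gets tulip for flower.
The only flower still possible for house 3 is iris.
The person with the elm tree is narrowed to house 2 or 5; consider each.
Placing it in house 2 leads to a contradiction, so it's in house 5.
The person with the fir tree is narrowed to house 3 or 4; consider each.
Placing it in house 4 leads to a contradiction, so it's in house 3.
The piano player is in house 2 (clue 6).
From clue 7, the lily grower must be in house 4.
So house 5 gets orchid for flower.
The golf player is in house 3 (clue 2).
The person with the beech tree is narrowed to house 2 or 4; consider each.
Placing it in house 4 leads to a contradiction, so it's in house 2.
The trumpet player is in house 3 (clue 12).
From clue 5, the hockey player must be in house 4.
So house 5 gets harp for instrument.
The person with the poplar tree is in house 1 (clue 3).
By clue 8, the drum player is in house 1.
The badminton player is in house 2 (clue 13).
So house 4 gets hickory for tree.
House 4's instrument must be saxophone (nothing else left).
House 1 sport: only lacrosse fits.
House 5's sport must be rugby (nothing else left).
So: house 1 = poplar/drum/lacrosse/tulip, house 2 = beech/piano/badminton/dahlia, house 3 = fir/trumpet/golf/iris, house 4 = hickory/saxophone/hockey/lily, house 5 = elm/harp/rugby/orchid.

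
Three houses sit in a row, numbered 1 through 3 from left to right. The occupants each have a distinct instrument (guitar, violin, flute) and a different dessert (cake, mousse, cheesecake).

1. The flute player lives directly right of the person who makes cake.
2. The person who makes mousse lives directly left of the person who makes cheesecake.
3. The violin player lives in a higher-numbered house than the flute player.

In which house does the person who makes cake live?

1

The violin player is in house 3 (clue 3).
From clue 3, the flute player must be in house 2.
That leaves guitar as the instrument for house 1.
That leaves cheesecake as the dessert for house 3.
By clue 1, the person who makes cake is in house 1.
The person who makes mousse is in house 2 (clue 2).
So: house 1 = guitar/cake, house 2 = flute/mousse, house 3 = violin/cheesecake.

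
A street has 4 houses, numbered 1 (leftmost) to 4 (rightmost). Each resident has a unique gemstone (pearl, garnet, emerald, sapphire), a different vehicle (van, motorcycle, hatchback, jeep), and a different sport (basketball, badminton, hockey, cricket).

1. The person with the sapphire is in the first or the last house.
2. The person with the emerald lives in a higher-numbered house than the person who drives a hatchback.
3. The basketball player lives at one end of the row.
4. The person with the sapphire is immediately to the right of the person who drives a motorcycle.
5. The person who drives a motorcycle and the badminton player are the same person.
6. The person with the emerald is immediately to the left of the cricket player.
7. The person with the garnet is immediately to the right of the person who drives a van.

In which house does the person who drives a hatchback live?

From clue 4, the person with the sapphire must be in house 4.
From clue 4, the person who drives a motorcycle must be in house 3.
Clue 5: the badminton player is in house 3.
House 1 gemstone: only pearl fits.
So house 4 gets jeep for vehicle.
That leaves hockey as the sport for house 2.
House 4 sport: only cricket fits.
From clue 6, the person with the emerald must be in house 3.
House 2's gemstone must be garnet (nothing else left).
House 1's sport must be basketball (nothing else left).
By clue 7, the person who drives a van is in house 1.
The only vehicle still possible for house 2 is hatchback.
So: house 1 = pearl/van/basketball, house 2 = garnet/hatchback/hockey, house 3 = emerald/motorcycle/badminton, house 4 = sapphire/jeep/cricket.

2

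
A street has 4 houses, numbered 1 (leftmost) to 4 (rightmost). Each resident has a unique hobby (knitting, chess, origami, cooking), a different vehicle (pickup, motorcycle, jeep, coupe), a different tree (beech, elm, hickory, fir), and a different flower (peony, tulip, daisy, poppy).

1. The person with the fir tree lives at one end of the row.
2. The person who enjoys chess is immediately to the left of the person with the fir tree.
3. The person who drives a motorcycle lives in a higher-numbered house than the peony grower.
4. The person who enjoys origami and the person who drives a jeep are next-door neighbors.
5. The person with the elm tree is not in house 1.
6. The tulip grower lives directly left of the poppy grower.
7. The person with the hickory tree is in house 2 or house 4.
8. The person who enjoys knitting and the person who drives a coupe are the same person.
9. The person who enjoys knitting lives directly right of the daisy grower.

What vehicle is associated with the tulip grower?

jeep

Clue 2: the person who enjoys chess is in house 3.
Clue 2 places the person with the fir tree in house 4.
That leaves beech as the tree for house 1.
House 3's tree must be elm (nothing else left).
House 4 flower: only poppy fits.
Clue 6: the tulip grower is in house 3.
The only tree still possible for house 2 is hickory.
The only flower still possible for house 1 is daisy.
House 2 flower: only peony fits.
Clue 9: the person who enjoys knitting is in house 2.
Clue 8 places the person who drives a coupe in house 2.
That leaves pickup as the vehicle for house 1.
The only vehicle still possible for house 4 is motorcycle.
The person who enjoys origami is in house 4 (clue 4).
House 1 hobby: only cooking fits.
House 3's vehicle must be jeep (nothing else left).
So: house 1 = cooking/pickup/beech/daisy, house 2 = knitting/coupe/hickory/peony, house 3 = chess/jeep/elm/tulip, house 4 = origami/motorcycle/fir/poppy.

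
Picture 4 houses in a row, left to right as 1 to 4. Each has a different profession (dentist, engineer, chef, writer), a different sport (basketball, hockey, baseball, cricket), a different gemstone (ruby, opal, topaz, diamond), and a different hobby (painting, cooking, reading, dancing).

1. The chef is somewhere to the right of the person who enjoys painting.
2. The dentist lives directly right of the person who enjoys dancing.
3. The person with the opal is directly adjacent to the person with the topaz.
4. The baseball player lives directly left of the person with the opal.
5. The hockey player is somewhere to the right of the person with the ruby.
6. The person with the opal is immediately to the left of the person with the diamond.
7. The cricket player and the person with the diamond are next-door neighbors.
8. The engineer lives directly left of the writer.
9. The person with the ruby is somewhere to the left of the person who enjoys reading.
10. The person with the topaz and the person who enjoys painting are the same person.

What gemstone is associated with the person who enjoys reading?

diamond

So house 1 gets engineer for profession.
So house 4 gets diamond for gemstone.
By clue 6, the person with the opal is in house 3.
From clue 7, the cricket player must be in house 3.
The writer is in house 2 (clue 8).
Clue 3 places the person with the topaz in house 2.
Clue 4 places the baseball player in house 2.
From clue 10, the person who enjoys painting must be in house 2.
The only sport still possible for house 1 is basketball.
House 4's sport must be hockey (nothing else left).
So house 1 gets ruby for gemstone.
So house 1 gets cooking for hobby.
That leaves dancing as the hobby for house 3.
So house 4 gets reading for hobby.
Clue 2: the dentist is in house 4.
House 3 profession: only chef fits.
So: house 1 = engineer/basketball/ruby/cooking, house 2 = writer/baseball/topaz/painting, house 3 = chef/cricket/opal/dancing, house 4 = dentist/hockey/diamond/reading.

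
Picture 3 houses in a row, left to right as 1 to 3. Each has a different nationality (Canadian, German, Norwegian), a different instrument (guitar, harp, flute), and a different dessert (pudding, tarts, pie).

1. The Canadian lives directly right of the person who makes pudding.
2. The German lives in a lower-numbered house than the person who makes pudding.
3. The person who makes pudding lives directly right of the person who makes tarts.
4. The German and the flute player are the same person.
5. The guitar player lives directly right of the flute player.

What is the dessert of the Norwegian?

pudding

Clue 2: the German is in house 1.
Clue 2 places the person who makes pudding in house 2.
By clue 3, the person who makes tarts is in house 1.
Clue 4 places the flute player in house 1.
From clue 5, the guitar player must be in house 2.
House 3's instrument must be harp (nothing else left).
The only dessert still possible for house 3 is pie.
Clue 1 places the Canadian in house 3.
The only nationality still possible for house 2 is Norwegian.
So: house 1 = German/flute/tarts, house 2 = Norwegian/guitar/pudding, house 3 = Canadian/harp/pie.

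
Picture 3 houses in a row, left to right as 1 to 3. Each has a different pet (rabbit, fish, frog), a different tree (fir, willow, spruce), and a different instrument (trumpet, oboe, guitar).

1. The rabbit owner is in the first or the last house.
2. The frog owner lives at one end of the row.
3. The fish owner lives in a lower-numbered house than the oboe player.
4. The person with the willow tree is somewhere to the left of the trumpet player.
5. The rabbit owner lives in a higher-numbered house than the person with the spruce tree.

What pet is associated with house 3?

rabbit

The rabbit owner is in house 3 (clue 5).
House 1 pet: only frog fits.
So house 2 gets fish for pet.
House 3's tree must be fir (nothing else left).
So house 1 gets guitar for instrument.
The oboe player is in house 3 (clue 3).
The only instrument still possible for house 2 is trumpet.
Clue 4: the person with the willow tree is in house 1.
House 2's tree must be spruce (nothing else left).
So: house 1 = frog/willow/guitar, house 2 = fish/spruce/trumpet, house 3 = rabbit/fir/oboe.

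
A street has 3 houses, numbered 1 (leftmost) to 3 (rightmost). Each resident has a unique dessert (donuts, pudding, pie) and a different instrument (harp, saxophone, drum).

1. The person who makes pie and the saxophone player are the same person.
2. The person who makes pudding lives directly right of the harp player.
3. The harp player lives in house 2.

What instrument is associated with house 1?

From clue 3, the harp player must be in house 2.
From clue 2, the person who makes pudding must be in house 3.
That leaves pie as the dessert for house 1.
So house 2 gets donuts for dessert.
Clue 1: the saxophone player is in house 1.
So house 3 gets drum for instrument.
So: house 1 = pie/saxophone, house 2 = donuts/harp, house 3 = pudding/drum.

saxophone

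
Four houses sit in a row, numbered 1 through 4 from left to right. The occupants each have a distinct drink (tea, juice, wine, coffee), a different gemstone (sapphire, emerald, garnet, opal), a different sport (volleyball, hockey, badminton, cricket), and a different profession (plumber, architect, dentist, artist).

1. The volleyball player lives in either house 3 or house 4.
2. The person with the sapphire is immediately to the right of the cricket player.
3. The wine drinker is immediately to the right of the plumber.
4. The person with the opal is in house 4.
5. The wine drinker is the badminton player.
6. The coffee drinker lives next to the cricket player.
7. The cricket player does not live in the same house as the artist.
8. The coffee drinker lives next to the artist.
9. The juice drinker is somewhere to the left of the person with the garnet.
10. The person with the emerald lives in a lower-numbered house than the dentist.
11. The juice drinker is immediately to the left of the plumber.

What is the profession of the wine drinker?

artist

By clue 4, the person with the opal is in house 4.
The only gemstone still possible for house 1 is emerald.
The juice drinker is narrowed to house 1 or 2; consider each.
Placing it in house 2 leads to a contradiction, so it's in house 1.
Clue 11 places the plumber in house 2.
By clue 3, the wine drinker is in house 3.
The badminton player is in house 3 (clue 5).
The only drink still possible for house 2 is coffee.
That leaves tea as the drink for house 4.
From clue 6, the cricket player must be in house 1.
From clue 8, the artist must be in house 3.
The only sport still possible for house 2 is hockey.
So house 4 gets volleyball for sport.
The only profession still possible for house 1 is architect.
That leaves dentist as the profession for house 4.
From clue 2, the person with the sapphire must be in house 2.
So house 3 gets garnet for gemstone.
So: house 1 = juice/emerald/cricket/architect, house 2 = coffee/sapphire/hockey/plumber, house 3 = wine/garnet/badminton/artist, house 4 = tea/opal/volleyball/dentist.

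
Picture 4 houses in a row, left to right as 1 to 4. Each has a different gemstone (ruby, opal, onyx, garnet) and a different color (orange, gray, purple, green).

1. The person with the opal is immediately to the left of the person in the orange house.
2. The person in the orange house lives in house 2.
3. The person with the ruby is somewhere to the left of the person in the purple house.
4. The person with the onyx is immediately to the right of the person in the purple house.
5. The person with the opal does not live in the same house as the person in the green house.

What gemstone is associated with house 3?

garnet

Clue 2 places the person in the orange house in house 2.
The only color still possible for house 3 is purple.
Clue 1: the person with the opal is in house 1.
Clue 4: the person with the onyx is in house 4.
Clue 5 places the person in the green house in house 4.
So house 3 gets garnet for gemstone.
The only color still possible for house 1 is gray.
That leaves ruby as the gemstone for house 2.
So: house 1 = opal/gray, house 2 = ruby/orange, house 3 = garnet/purple, house 4 = onyx/green.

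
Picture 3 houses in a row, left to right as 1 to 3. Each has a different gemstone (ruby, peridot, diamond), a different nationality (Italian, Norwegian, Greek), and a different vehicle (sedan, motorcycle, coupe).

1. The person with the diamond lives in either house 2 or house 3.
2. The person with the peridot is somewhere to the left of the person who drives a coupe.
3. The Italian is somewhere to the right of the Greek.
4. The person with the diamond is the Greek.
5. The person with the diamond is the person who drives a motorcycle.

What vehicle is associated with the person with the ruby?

From clue 4, the person with the diamond must be in house 2.
The Greek is in house 2 (clue 4).
Clue 5: the person who drives a motorcycle is in house 2.
House 3 gemstone: only ruby fits.
House 1's nationality must be Norwegian (nothing else left).
The only nationality still possible for house 3 is Italian.
House 1's vehicle must be sedan (nothing else left).
The only vehicle still possible for house 3 is coupe.
So house 1 gets peridot for gemstone.
So: house 1 = peridot/Norwegian/sedan, house 2 = diamond/Greek/motorcycle, house 3 = ruby/Italian/coupe.

coupe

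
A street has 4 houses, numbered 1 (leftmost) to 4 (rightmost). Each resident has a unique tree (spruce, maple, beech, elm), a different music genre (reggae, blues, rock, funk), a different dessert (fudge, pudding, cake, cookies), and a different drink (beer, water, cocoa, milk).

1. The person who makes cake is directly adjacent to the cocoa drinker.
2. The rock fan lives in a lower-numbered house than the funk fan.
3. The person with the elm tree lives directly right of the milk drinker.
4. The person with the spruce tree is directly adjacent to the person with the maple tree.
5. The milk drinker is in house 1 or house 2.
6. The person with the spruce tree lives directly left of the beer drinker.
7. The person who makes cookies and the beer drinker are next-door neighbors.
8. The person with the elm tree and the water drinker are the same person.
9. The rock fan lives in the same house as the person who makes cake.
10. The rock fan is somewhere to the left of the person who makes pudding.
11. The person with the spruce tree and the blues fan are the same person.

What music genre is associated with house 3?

The person with the elm tree is narrowed to house 2 or 3; consider each.
Placing it in house 3 leads to a contradiction, so it's in house 2.
Clue 3: the milk drinker is in house 1.
Clue 8 places the water drinker in house 2.
Clue 4: the person with the spruce tree is in house 3.
Clue 4: the person with the maple tree is in house 4.
The beer drinker is in house 4 (clue 6).
Clue 7 places the person who makes cookies in house 3.
From clue 11, the blues fan must be in house 3.
House 1 tree: only beech fits.
The only music genre still possible for house 1 is reggae.
The only music genre still possible for house 2 is rock.
So house 4 gets funk for music genre.
House 1 dessert: only fudge fits.
House 2 dessert: only cake fits.
So house 4 gets pudding for dessert.
The only drink still possible for house 3 is cocoa.
So: house 1 = beech/reggae/fudge/milk, house 2 = elm/rock/cake/water, house 3 = spruce/blues/cookies/cocoa, house 4 = maple/funk/pudding/beer.

blues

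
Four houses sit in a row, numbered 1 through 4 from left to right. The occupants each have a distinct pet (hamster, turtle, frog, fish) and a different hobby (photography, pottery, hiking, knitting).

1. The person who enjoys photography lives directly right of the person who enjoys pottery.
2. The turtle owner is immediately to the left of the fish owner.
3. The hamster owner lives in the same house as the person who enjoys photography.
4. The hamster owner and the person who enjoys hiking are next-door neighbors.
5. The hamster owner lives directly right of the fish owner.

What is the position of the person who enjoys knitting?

The only hobby still possible for house 1 is knitting.
The fish owner is narrowed to house 2 or 3; consider each.
Placing it in house 3 leads to a contradiction, so it's in house 2.
The turtle owner is in house 1 (clue 2).
The hamster owner is in house 3 (clue 5).
House 4's pet must be frog (nothing else left).
The person who enjoys photography is in house 3 (clue 3).
House 2 hobby: only pottery fits.
So house 4 gets hiking for hobby.
So: house 1 = turtle/knitting, house 2 = fish/pottery, house 3 = hamster/photography, house 4 = frog/hiking.

1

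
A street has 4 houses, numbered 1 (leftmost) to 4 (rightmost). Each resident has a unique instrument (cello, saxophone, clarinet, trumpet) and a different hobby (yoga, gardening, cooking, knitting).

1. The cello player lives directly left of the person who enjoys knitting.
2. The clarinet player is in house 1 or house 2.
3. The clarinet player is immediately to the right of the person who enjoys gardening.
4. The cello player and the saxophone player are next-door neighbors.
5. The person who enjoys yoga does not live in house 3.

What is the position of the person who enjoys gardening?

The clarinet player is in house 2 (clue 3).
By clue 3, the person who enjoys gardening is in house 1.
The cello player is in house 3 (clue 4).
By clue 4, the saxophone player is in house 4.
House 1 instrument: only trumpet fits.
So house 3 gets cooking for hobby.
From clue 1, the person who enjoys knitting must be in house 4.
House 2 hobby: only yoga fits.
So: house 1 = trumpet/gardening, house 2 = clarinet/yoga, house 3 = cello/cooking, house 4 = saxophone/knitting.

1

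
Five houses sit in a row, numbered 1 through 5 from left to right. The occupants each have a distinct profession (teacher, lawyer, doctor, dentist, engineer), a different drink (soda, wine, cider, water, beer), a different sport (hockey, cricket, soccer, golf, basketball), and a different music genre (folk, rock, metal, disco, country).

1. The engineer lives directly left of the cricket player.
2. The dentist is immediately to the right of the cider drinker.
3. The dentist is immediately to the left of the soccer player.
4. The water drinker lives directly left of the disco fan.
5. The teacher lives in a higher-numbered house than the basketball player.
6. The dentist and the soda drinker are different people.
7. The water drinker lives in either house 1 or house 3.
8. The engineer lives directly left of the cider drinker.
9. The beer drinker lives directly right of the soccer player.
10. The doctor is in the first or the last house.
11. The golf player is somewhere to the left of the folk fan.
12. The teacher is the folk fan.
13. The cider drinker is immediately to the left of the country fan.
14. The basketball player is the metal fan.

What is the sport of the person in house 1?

basketball

The dentist is in house 3 (clue 3).
Clue 3 places the soccer player in house 4.
Clue 9: the beer drinker is in house 5.
That leaves hockey as the sport for house 5.
Clue 2 places the cider drinker in house 2.
The engineer is in house 1 (clue 8).
Clue 13: the country fan is in house 3.
The cricket player is in house 2 (clue 1).
The only profession still possible for house 5 is doctor.
The only sport still possible for house 1 is basketball.
That leaves golf as the sport for house 3.
From clue 12, the teacher must be in house 4.
Clue 12 places the folk fan in house 4.
From clue 14, the metal fan must be in house 1.
House 2 profession: only lawyer fits.
That leaves disco as the music genre for house 2.
House 5 music genre: only rock fits.
From clue 4, the water drinker must be in house 1.
So house 3 gets wine for drink.
The only drink still possible for house 4 is soda.
So: house 1 = engineer/water/basketball/metal, house 2 = lawyer/cider/cricket/disco, house 3 = dentist/wine/golf/country, house 4 = teacher/soda/soccer/folk, house 5 = doctor/beer/hockey/rock.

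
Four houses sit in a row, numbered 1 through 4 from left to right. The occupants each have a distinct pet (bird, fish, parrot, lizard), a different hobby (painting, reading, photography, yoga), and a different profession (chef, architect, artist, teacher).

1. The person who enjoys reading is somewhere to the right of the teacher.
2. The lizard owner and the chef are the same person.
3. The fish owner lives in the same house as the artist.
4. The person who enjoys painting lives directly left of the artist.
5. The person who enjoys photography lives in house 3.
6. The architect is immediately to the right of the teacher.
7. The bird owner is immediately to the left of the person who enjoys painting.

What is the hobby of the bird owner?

yoga

By clue 5, the person who enjoys photography is in house 3.
So house 1 gets yoga for hobby.
That leaves reading as the hobby for house 4.
Clue 4: the artist is in house 3.
Clue 7: the bird owner is in house 1.
House 2's hobby must be painting (nothing else left).
The fish owner is in house 3 (clue 3).
Clue 6 places the architect in house 2.
By clue 6, the teacher is in house 1.
House 4's profession must be chef (nothing else left).
Clue 2: the lizard owner is in house 4.
House 2's pet must be parrot (nothing else left).
So: house 1 = bird/yoga/teacher, house 2 = parrot/painting/architect, house 3 = fish/photography/artist, house 4 = lizard/reading/chef.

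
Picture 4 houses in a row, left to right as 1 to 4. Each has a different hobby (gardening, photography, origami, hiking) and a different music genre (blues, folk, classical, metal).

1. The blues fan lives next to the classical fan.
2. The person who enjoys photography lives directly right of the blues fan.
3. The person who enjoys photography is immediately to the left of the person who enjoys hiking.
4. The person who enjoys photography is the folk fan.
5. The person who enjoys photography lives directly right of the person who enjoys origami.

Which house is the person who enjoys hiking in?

4

House 4's music genre must be metal (nothing else left).
The person who enjoys hiking is narrowed to house 3 or 4; consider each.
Placing it in house 3 leads to a contradiction, so it's in house 4.
The person who enjoys photography is in house 3 (clue 3).
Clue 4 places the folk fan in house 3.
By clue 5, the person who enjoys origami is in house 2.
That leaves gardening as the hobby for house 1.
Clue 2: the blues fan is in house 2.
That leaves classical as the music genre for house 1.
So: house 1 = gardening/classical, house 2 = origami/blues, house 3 = photography/folk, house 4 = hiking/metal.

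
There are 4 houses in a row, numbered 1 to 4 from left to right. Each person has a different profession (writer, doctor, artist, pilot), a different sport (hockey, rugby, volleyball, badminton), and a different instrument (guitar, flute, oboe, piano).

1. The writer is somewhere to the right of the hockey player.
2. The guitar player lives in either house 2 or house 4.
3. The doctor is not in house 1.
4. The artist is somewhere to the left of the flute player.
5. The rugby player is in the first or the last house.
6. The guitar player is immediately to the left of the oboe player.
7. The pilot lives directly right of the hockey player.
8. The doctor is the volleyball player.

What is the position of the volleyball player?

From clue 6, the guitar player must be in house 2.
The oboe player is in house 3 (clue 6).
The only profession still possible for house 1 is artist.
So house 1 gets piano for instrument.
House 4 instrument: only flute fits.
The rugby player is narrowed to house 1 or 4; consider each.
Placing it in house 1 leads to a contradiction, so it's in house 4.
The doctor is narrowed to house 2 or 3; consider each.
Placing it in house 2 leads to a contradiction, so it's in house 3.
Clue 8 places the volleyball player in house 3.
Clue 7 places the pilot in house 2.
From clue 7, the hockey player must be in house 1.
That leaves writer as the profession for house 4.
So house 2 gets badminton for sport.
So: house 1 = artist/hockey/piano, house 2 = pilot/badminton/guitar, house 3 = doctor/volleyball/oboe, house 4 = writer/rugby/flute.

3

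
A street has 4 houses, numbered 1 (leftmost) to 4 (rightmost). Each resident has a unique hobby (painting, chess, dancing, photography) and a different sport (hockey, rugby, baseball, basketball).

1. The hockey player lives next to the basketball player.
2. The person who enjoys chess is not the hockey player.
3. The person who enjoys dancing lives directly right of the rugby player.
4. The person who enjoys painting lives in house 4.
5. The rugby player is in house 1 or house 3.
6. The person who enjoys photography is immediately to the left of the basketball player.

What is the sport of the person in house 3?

Clue 4 places the person who enjoys painting in house 4.
The person who enjoys dancing is in house 2 (clue 3).
By clue 3, the rugby player is in house 1.
By clue 1, the hockey player is in house 3.
Clue 2 places the person who enjoys chess in house 1.
The only hobby still possible for house 3 is photography.
Clue 6 places the basketball player in house 4.
House 2's sport must be baseball (nothing else left).
So: house 1 = chess/rugby, house 2 = dancing/baseball, house 3 = photography/hockey, house 4 = painting/basketball.

hockey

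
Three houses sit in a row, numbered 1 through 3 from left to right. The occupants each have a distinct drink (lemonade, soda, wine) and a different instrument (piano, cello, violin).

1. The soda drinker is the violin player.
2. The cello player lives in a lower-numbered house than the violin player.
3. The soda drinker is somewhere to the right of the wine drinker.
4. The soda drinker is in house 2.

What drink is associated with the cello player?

Clue 4: the soda drinker is in house 2.
So house 1 gets wine for drink.
That leaves lemonade as the drink for house 3.
Clue 1 places the violin player in house 2.
The cello player is in house 1 (clue 2).
The only instrument still possible for house 3 is piano.
So: house 1 = wine/cello, house 2 = soda/violin, house 3 = lemonade/piano.

wine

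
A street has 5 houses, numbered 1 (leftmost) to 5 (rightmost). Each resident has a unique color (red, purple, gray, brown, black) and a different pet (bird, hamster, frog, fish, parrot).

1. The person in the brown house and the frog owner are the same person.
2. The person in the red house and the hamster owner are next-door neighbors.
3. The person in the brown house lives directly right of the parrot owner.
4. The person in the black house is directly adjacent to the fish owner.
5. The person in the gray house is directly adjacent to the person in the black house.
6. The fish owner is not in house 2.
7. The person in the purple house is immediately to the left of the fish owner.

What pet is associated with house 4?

parrot

The person in the purple house is narrowed to house 2 or 3 or 4; consider each.
Placing it in house 3 and house 4 leads to a contradiction, so it's in house 2.
Clue 7: the fish owner is in house 3.
By clue 3, the person in the brown house is in house 5.
By clue 3, the parrot owner is in house 4.
By clue 4, the person in the black house is in house 4.
So house 1 gets red for color.
House 3's color must be gray (nothing else left).
House 1's pet must be bird (nothing else left).
House 2 pet: only hamster fits.
House 5 pet: only frog fits.
So: house 1 = red/bird, house 2 = purple/hamster, house 3 = gray/fish, house 4 = black/parrot, house 5 = brown/frog.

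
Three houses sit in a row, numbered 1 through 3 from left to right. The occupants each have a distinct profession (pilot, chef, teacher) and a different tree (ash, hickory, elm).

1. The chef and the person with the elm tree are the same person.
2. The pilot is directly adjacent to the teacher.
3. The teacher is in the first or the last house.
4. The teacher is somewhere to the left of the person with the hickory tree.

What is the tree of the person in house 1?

The teacher is in house 1 (clue 4).
The pilot is in house 2 (clue 2).
House 3's profession must be chef (nothing else left).
So house 1 gets ash for tree.
Clue 1 places the person with the elm tree in house 3.
House 2's tree must be hickory (nothing else left).
So: house 1 = teacher/ash, house 2 = pilot/hickory, house 3 = chef/elm.

ash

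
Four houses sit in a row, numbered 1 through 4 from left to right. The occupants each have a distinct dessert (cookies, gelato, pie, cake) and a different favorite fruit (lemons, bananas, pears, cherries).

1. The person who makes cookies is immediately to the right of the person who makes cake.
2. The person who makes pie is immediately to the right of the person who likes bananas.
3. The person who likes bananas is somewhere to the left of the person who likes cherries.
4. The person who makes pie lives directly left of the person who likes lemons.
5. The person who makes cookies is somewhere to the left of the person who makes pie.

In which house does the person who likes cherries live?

The person who makes cookies is in house 2 (clue 5).
From clue 5, the person who makes pie must be in house 3.
The only dessert still possible for house 1 is cake.
That leaves gelato as the dessert for house 4.
By clue 2, the person who likes bananas is in house 2.
Clue 4 places the person who likes lemons in house 4.
That leaves pears as the favorite fruit for house 1.
That leaves cherries as the favorite fruit for house 3.
So: house 1 = cake/pears, house 2 = cookies/bananas, house 3 = pie/cherries, house 4 = gelato/lemons.

3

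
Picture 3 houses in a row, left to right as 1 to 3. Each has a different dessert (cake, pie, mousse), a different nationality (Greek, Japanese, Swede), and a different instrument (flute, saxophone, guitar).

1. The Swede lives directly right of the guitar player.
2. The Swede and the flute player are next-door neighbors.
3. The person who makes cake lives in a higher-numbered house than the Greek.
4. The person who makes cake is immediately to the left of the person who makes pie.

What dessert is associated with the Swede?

cake

Clue 4 places the person who makes cake in house 2.
From clue 4, the person who makes pie must be in house 3.
That leaves mousse as the dessert for house 1.
By clue 3, the Greek is in house 1.
The Japanese is narrowed to house 2 or 3; consider each.
Placing it in house 2 leads to a contradiction, so it's in house 3.
That leaves Swede as the nationality for house 2.
Clue 1 places the guitar player in house 1.
House 2's instrument must be saxophone (nothing else left).
House 3 instrument: only flute fits.
So: house 1 = mousse/Greek/guitar, house 2 = cake/Swede/saxophone, house 3 = pie/Japanese/flute.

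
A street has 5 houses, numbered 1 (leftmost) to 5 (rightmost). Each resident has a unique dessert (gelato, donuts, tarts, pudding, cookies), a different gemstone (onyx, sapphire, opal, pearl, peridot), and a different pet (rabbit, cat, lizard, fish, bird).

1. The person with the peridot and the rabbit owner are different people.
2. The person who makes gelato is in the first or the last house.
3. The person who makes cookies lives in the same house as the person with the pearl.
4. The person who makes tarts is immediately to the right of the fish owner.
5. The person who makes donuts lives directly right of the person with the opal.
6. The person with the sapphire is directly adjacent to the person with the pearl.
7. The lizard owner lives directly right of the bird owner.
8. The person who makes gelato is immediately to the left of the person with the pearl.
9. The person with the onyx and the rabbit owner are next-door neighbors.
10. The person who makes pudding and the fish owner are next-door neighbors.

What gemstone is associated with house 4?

onyx

From clue 8, the person who makes gelato must be in house 1.
From clue 8, the person with the pearl must be in house 2.
Clue 3 places the person who makes cookies in house 2.
The person who makes donuts is narrowed to house 4 or 5; consider each.
Placing it in house 5 leads to a contradiction, so it's in house 4.
Clue 5 places the person with the opal in house 3.
So house 1 gets sapphire for gemstone.
The person who makes pudding is narrowed to house 3 or 5; consider each.
Placing it in house 5 leads to a contradiction, so it's in house 3.
House 5's dessert must be tarts (nothing else left).
From clue 4, the fish owner must be in house 4.
The person with the onyx is in house 4 (clue 9).
So house 5 gets peridot for gemstone.
Clue 1: the rabbit owner is in house 3.
That leaves bird as the pet for house 1.
House 2 pet: only lizard fits.
The only pet still possible for house 5 is cat.
So: house 1 = gelato/sapphire/bird, house 2 = cookies/pearl/lizard, house 3 = pudding/opal/rabbit, house 4 = donuts/onyx/fish, house 5 = tarts/peridot/cat.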